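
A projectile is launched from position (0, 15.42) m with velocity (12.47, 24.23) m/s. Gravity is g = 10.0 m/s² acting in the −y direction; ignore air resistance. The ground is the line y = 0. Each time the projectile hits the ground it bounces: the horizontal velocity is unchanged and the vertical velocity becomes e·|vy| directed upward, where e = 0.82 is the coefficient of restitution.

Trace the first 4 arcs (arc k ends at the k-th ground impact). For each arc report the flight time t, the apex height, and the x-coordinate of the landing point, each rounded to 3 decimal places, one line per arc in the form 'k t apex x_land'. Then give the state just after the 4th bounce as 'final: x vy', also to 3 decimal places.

1 5.415 44.775 67.531
2 4.908 30.106 128.730
3 4.024 20.244 178.912
4 3.300 13.612 220.062
final: 220.062 13.530

Arc 1: start y=15.420, vy=24.230 → t=5.415, apex=44.775, x_land=67.531, impact vy=-29.925
  bounce: vy ← 0.82·29.925 = 24.538
Arc 2: start y=0.000, vy=24.538 → t=4.908, apex=30.106, x_land=128.730, impact vy=-24.538
  bounce: vy ← 0.82·24.538 = 20.121
Arc 3: start y=0.000, vy=20.121 → t=4.024, apex=20.244, x_land=178.912, impact vy=-20.121
  bounce: vy ← 0.82·20.121 = 16.500
Arc 4: start y=0.000, vy=16.500 → t=3.300, apex=13.612, x_land=220.062, impact vy=-16.500
  bounce: vy ← 0.82·16.500 = 13.530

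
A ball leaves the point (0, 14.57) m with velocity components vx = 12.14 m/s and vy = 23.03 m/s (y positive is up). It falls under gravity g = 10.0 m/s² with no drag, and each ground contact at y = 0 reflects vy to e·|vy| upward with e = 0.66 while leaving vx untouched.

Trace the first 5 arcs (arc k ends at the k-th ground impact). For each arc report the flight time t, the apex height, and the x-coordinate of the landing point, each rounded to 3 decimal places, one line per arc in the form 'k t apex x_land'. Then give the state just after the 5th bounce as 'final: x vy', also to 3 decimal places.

1 5.170 41.089 62.760
2 3.784 17.898 108.698
3 2.497 7.797 139.017
4 1.648 3.396 159.027
5 1.088 1.479 172.234
final: 172.234 3.590

Arc 1: start y=14.570, vy=23.030 → t=5.170, apex=41.089, x_land=62.760, impact vy=-28.667
  bounce: vy ← 0.66·28.667 = 18.920
Arc 2: start y=0.000, vy=18.920 → t=3.784, apex=17.898, x_land=108.698, impact vy=-18.920
  bounce: vy ← 0.66·18.920 = 12.487
Arc 3: start y=0.000, vy=12.487 → t=2.497, apex=7.797, x_land=139.017, impact vy=-12.487
  bounce: vy ← 0.66·12.487 = 8.242
Arc 4: start y=0.000, vy=8.242 → t=1.648, apex=3.396, x_land=159.027, impact vy=-8.242
  bounce: vy ← 0.66·8.242 = 5.439
Arc 5: start y=0.000, vy=5.439 → t=1.088, apex=1.479, x_land=172.234, impact vy=-5.439
  bounce: vy ← 0.66·5.439 = 3.590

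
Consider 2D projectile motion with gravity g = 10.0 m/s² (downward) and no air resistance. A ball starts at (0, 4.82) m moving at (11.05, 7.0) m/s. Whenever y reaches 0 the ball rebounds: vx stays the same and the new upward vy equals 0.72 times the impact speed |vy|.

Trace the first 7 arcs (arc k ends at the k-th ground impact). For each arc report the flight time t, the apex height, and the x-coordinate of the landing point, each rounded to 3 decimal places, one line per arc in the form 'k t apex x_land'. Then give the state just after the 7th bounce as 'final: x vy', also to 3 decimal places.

1 1.906 7.270 21.059
2 1.736 3.769 40.246
3 1.250 1.954 54.061
4 0.900 1.013 64.007
5 0.648 0.525 71.169
6 0.467 0.272 76.325
7 0.336 0.141 80.038
final: 80.038 1.210

Arc 1: start y=4.820, vy=7.000 → t=1.906, apex=7.270, x_land=21.059, impact vy=-12.058
  bounce: vy ← 0.72·12.058 = 8.682
Arc 2: start y=0.000, vy=8.682 → t=1.736, apex=3.769, x_land=40.246, impact vy=-8.682
  bounce: vy ← 0.72·8.682 = 6.251
Arc 3: start y=0.000, vy=6.251 → t=1.250, apex=1.954, x_land=54.061, impact vy=-6.251
  bounce: vy ← 0.72·6.251 = 4.501
Arc 4: start y=0.000, vy=4.501 → t=0.900, apex=1.013, x_land=64.007, impact vy=-4.501
  bounce: vy ← 0.72·4.501 = 3.241
Arc 5: start y=0.000, vy=3.241 → t=0.648, apex=0.525, x_land=71.169, impact vy=-3.241
  bounce: vy ← 0.72·3.241 = 2.333
Arc 6: start y=0.000, vy=2.333 → t=0.467, apex=0.272, x_land=76.325, impact vy=-2.333
  bounce: vy ← 0.72·2.333 = 1.680
Arc 7: start y=0.000, vy=1.680 → t=0.336, apex=0.141, x_land=80.038, impact vy=-1.680
  bounce: vy ← 0.72·1.680 = 1.210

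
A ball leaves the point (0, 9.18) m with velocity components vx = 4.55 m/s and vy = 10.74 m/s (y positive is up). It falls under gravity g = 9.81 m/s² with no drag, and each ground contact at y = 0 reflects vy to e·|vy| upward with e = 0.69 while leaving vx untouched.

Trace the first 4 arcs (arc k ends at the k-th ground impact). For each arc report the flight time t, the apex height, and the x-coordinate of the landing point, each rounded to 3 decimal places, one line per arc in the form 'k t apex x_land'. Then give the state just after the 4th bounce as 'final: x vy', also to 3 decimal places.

Arc 1: start y=9.180, vy=10.740 → t=2.847, apex=15.059, x_land=12.954, impact vy=-17.189
  bounce: vy ← 0.69·17.189 = 11.860
Arc 2: start y=0.000, vy=11.860 → t=2.418, apex=7.170, x_land=23.956, impact vy=-11.860
  bounce: vy ← 0.69·11.860 = 8.184
Arc 3: start y=0.000, vy=8.184 → t=1.668, apex=3.413, x_land=31.547, impact vy=-8.184
  bounce: vy ← 0.69·8.184 = 5.647
Arc 4: start y=0.000, vy=5.647 → t=1.151, apex=1.625, x_land=36.785, impact vy=-5.647
  bounce: vy ← 0.69·5.647 = 3.896

1 2.847 15.059 12.954
2 2.418 7.170 23.956
3 1.668 3.413 31.547
4 1.151 1.625 36.785
final: 36.785 3.896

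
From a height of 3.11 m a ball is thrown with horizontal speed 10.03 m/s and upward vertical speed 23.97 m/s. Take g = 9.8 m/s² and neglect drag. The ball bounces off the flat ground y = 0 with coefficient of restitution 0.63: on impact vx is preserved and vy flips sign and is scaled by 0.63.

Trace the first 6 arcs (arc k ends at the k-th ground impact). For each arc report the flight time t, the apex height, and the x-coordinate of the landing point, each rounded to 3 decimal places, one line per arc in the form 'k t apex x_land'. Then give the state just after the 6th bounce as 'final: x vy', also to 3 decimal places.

1 5.018 32.424 50.334
2 3.241 12.869 82.843
3 2.042 5.108 103.324
4 1.286 2.027 116.227
5 0.810 0.805 124.356
6 0.511 0.319 129.477
final: 129.477 1.576

Arc 1: start y=3.110, vy=23.970 → t=5.018, apex=32.424, x_land=50.334, impact vy=-25.209
  bounce: vy ← 0.63·25.209 = 15.882
Arc 2: start y=0.000, vy=15.882 → t=3.241, apex=12.869, x_land=82.843, impact vy=-15.882
  bounce: vy ← 0.63·15.882 = 10.006
Arc 3: start y=0.000, vy=10.006 → t=2.042, apex=5.108, x_land=103.324, impact vy=-10.006
  bounce: vy ← 0.63·10.006 = 6.304
Arc 4: start y=0.000, vy=6.304 → t=1.286, apex=2.027, x_land=116.227, impact vy=-6.304
  bounce: vy ← 0.63·6.304 = 3.971
Arc 5: start y=0.000, vy=3.971 → t=0.810, apex=0.805, x_land=124.356, impact vy=-3.971
  bounce: vy ← 0.63·3.971 = 2.502
Arc 6: start y=0.000, vy=2.502 → t=0.511, apex=0.319, x_land=129.477, impact vy=-2.502
  bounce: vy ← 0.63·2.502 = 1.576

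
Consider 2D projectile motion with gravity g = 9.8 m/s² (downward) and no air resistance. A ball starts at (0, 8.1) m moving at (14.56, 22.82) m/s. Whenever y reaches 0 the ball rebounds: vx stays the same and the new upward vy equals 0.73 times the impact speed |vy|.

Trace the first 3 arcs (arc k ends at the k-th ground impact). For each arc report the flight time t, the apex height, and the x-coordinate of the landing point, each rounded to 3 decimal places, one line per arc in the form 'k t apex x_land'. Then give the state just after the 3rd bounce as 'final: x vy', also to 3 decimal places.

Arc 1: start y=8.100, vy=22.820 → t=4.989, apex=34.669, x_land=72.633, impact vy=-26.067
  bounce: vy ← 0.73·26.067 = 19.029
Arc 2: start y=0.000, vy=19.029 → t=3.884, apex=18.475, x_land=129.177, impact vy=-19.029
  bounce: vy ← 0.73·19.029 = 13.891
Arc 3: start y=0.000, vy=13.891 → t=2.835, apex=9.845, x_land=170.454, impact vy=-13.891
  bounce: vy ← 0.73·13.891 = 10.141

1 4.989 34.669 72.633
2 3.884 18.475 129.177
3 2.835 9.845 170.454
final: 170.454 10.141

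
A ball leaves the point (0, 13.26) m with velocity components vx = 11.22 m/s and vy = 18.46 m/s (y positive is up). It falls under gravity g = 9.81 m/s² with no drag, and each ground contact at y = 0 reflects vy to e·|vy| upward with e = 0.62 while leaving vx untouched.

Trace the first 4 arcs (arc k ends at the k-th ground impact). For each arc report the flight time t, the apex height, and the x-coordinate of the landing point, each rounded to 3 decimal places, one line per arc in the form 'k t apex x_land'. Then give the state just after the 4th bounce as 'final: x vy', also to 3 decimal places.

Arc 1: start y=13.260, vy=18.460 → t=4.381, apex=30.629, x_land=49.151, impact vy=-24.514
  bounce: vy ← 0.62·24.514 = 15.199
Arc 2: start y=0.000, vy=15.199 → t=3.099, apex=11.774, x_land=83.917, impact vy=-15.199
  bounce: vy ← 0.62·15.199 = 9.423
Arc 3: start y=0.000, vy=9.423 → t=1.921, apex=4.526, x_land=105.472, impact vy=-9.423
  bounce: vy ← 0.62·9.423 = 5.842
Arc 4: start y=0.000, vy=5.842 → t=1.191, apex=1.740, x_land=118.836, impact vy=-5.842
  bounce: vy ← 0.62·5.842 = 3.622

1 4.381 30.629 49.151
2 3.099 11.774 83.917
3 1.921 4.526 105.472
4 1.191 1.740 118.836
final: 118.836 3.622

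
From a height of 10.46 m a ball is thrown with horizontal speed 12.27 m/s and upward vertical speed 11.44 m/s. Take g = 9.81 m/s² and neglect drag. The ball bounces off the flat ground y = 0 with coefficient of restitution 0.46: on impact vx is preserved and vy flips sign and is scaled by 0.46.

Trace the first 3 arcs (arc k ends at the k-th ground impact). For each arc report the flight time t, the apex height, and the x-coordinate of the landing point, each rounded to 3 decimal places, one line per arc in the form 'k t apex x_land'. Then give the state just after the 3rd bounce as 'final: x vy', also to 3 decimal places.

1 3.035 17.130 37.239
2 1.719 3.625 58.335
3 0.791 0.767 68.039
final: 68.039 1.784

Arc 1: start y=10.460, vy=11.440 → t=3.035, apex=17.130, x_land=37.239, impact vy=-18.333
  bounce: vy ← 0.46·18.333 = 8.433
Arc 2: start y=0.000, vy=8.433 → t=1.719, apex=3.625, x_land=58.335, impact vy=-8.433
  bounce: vy ← 0.46·8.433 = 3.879
Arc 3: start y=0.000, vy=3.879 → t=0.791, apex=0.767, x_land=68.039, impact vy=-3.879
  bounce: vy ← 0.46·3.879 = 1.784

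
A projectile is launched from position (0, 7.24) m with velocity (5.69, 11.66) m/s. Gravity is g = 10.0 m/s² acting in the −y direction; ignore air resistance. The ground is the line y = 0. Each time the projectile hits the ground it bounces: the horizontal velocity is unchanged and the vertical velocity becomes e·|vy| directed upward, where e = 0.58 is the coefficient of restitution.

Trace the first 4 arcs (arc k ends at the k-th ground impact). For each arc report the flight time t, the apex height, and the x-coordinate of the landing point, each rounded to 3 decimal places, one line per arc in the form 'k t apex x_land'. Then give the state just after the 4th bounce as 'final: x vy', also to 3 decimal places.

1 2.842 14.038 16.169
2 1.944 4.722 27.228
3 1.127 1.589 33.643
4 0.654 0.534 37.363
final: 37.363 1.896

Arc 1: start y=7.240, vy=11.660 → t=2.842, apex=14.038, x_land=16.169, impact vy=-16.756
  bounce: vy ← 0.58·16.756 = 9.718
Arc 2: start y=0.000, vy=9.718 → t=1.944, apex=4.722, x_land=27.228, impact vy=-9.718
  bounce: vy ← 0.58·9.718 = 5.637
Arc 3: start y=0.000, vy=5.637 → t=1.127, apex=1.589, x_land=33.643, impact vy=-5.637
  bounce: vy ← 0.58·5.637 = 3.269
Arc 4: start y=0.000, vy=3.269 → t=0.654, apex=0.534, x_land=37.363, impact vy=-3.269
  bounce: vy ← 0.58·3.269 = 1.896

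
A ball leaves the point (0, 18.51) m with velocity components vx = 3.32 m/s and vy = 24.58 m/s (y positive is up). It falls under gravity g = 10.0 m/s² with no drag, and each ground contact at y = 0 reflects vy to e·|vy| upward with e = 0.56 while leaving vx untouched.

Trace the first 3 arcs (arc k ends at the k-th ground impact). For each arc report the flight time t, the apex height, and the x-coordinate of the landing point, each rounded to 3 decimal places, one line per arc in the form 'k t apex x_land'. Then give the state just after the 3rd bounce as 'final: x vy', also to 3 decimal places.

1 5.580 48.719 18.524
2 3.496 15.278 30.131
3 1.958 4.791 36.631
final: 36.631 5.482

Arc 1: start y=18.510, vy=24.580 → t=5.580, apex=48.719, x_land=18.524, impact vy=-31.215
  bounce: vy ← 0.56·31.215 = 17.480
Arc 2: start y=0.000, vy=17.480 → t=3.496, apex=15.278, x_land=30.131, impact vy=-17.480
  bounce: vy ← 0.56·17.480 = 9.789
Arc 3: start y=0.000, vy=9.789 → t=1.958, apex=4.791, x_land=36.631, impact vy=-9.789
  bounce: vy ← 0.56·9.789 = 5.482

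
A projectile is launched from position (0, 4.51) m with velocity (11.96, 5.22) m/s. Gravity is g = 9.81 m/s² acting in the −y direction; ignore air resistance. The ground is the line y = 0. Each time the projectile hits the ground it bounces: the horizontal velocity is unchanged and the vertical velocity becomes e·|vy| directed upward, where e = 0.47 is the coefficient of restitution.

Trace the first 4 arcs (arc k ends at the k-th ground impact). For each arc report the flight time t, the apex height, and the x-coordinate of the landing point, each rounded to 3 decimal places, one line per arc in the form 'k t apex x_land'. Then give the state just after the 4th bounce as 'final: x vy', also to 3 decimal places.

1 1.629 5.899 19.480
2 1.031 1.303 31.809
3 0.484 0.288 37.603
4 0.228 0.064 40.327
final: 40.327 0.525

Arc 1: start y=4.510, vy=5.220 → t=1.629, apex=5.899, x_land=19.480, impact vy=-10.758
  bounce: vy ← 0.47·10.758 = 5.056
Arc 2: start y=0.000, vy=5.056 → t=1.031, apex=1.303, x_land=31.809, impact vy=-5.056
  bounce: vy ← 0.47·5.056 = 2.376
Arc 3: start y=0.000, vy=2.376 → t=0.484, apex=0.288, x_land=37.603, impact vy=-2.376
  bounce: vy ← 0.47·2.376 = 1.117
Arc 4: start y=0.000, vy=1.117 → t=0.228, apex=0.064, x_land=40.327, impact vy=-1.117
  bounce: vy ← 0.47·1.117 = 0.525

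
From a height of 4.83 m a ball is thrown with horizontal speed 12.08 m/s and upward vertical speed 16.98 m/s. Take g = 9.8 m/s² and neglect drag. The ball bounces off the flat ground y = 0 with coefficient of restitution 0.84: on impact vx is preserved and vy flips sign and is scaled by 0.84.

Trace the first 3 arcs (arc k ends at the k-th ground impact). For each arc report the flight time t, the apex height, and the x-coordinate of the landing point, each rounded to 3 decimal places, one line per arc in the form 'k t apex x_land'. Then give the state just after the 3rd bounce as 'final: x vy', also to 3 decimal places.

1 3.730 19.540 45.054
2 3.355 13.788 85.580
3 2.818 9.729 119.623
final: 119.623 11.599

Arc 1: start y=4.830, vy=16.980 → t=3.730, apex=19.540, x_land=45.054, impact vy=-19.570
  bounce: vy ← 0.84·19.570 = 16.439
Arc 2: start y=0.000, vy=16.439 → t=3.355, apex=13.788, x_land=85.580, impact vy=-16.439
  bounce: vy ← 0.84·16.439 = 13.809
Arc 3: start y=0.000, vy=13.809 → t=2.818, apex=9.729, x_land=119.623, impact vy=-13.809
  bounce: vy ← 0.84·13.809 = 11.599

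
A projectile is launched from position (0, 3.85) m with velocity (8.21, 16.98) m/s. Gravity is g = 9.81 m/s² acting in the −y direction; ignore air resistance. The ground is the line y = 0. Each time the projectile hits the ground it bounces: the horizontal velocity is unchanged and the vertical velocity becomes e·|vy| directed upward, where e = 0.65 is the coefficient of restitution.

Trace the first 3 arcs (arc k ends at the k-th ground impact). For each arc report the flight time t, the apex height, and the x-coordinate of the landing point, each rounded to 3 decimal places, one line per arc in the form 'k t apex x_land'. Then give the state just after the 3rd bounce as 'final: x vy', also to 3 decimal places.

Arc 1: start y=3.850, vy=16.980 → t=3.675, apex=18.545, x_land=30.175, impact vy=-19.075
  bounce: vy ← 0.65·19.075 = 12.399
Arc 2: start y=0.000, vy=12.399 → t=2.528, apex=7.835, x_land=50.928, impact vy=-12.399
  bounce: vy ← 0.65·12.399 = 8.059
Arc 3: start y=0.000, vy=8.059 → t=1.643, apex=3.310, x_land=64.417, impact vy=-8.059
  bounce: vy ← 0.65·8.059 = 5.238

1 3.675 18.545 30.175
2 2.528 7.835 50.928
3 1.643 3.310 64.417
final: 64.417 5.238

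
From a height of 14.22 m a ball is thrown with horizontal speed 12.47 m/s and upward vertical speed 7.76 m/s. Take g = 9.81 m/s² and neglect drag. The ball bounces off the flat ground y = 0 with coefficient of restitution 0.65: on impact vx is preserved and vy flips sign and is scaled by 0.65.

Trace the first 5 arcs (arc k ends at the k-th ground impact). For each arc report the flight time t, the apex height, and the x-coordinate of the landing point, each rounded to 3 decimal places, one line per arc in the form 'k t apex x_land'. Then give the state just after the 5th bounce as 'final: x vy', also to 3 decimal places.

Arc 1: start y=14.220, vy=7.760 → t=2.668, apex=17.289, x_land=33.276, impact vy=-18.418
  bounce: vy ← 0.65·18.418 = 11.972
Arc 2: start y=0.000, vy=11.972 → t=2.441, apex=7.305, x_land=63.711, impact vy=-11.972
  bounce: vy ← 0.65·11.972 = 7.782
Arc 3: start y=0.000, vy=7.782 → t=1.586, apex=3.086, x_land=83.494, impact vy=-7.782
  bounce: vy ← 0.65·7.782 = 5.058
Arc 4: start y=0.000, vy=5.058 → t=1.031, apex=1.304, x_land=96.353, impact vy=-5.058
  bounce: vy ← 0.65·5.058 = 3.288
Arc 5: start y=0.000, vy=3.288 → t=0.670, apex=0.551, x_land=104.711, impact vy=-3.288
  bounce: vy ← 0.65·3.288 = 2.137

1 2.668 17.289 33.276
2 2.441 7.305 63.711
3 1.586 3.086 83.494
4 1.031 1.304 96.353
5 0.670 0.551 104.711
final: 104.711 2.137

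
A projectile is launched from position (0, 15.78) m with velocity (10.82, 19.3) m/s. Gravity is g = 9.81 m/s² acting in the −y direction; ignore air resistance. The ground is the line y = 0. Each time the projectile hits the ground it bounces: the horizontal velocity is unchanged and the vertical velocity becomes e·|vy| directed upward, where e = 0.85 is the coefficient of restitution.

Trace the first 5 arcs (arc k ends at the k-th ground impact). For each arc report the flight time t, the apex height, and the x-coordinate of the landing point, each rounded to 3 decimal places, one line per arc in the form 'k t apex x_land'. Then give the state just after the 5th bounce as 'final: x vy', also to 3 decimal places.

Arc 1: start y=15.780, vy=19.300 → t=4.630, apex=34.765, x_land=50.093, impact vy=-26.117
  bounce: vy ← 0.85·26.117 = 22.199
Arc 2: start y=0.000, vy=22.199 → t=4.526, apex=25.118, x_land=99.063, impact vy=-22.199
  bounce: vy ← 0.85·22.199 = 18.869
Arc 3: start y=0.000, vy=18.869 → t=3.847, apex=18.148, x_land=140.687, impact vy=-18.869
  bounce: vy ← 0.85·18.869 = 16.039
Arc 4: start y=0.000, vy=16.039 → t=3.270, apex=13.112, x_land=176.068, impact vy=-16.039
  bounce: vy ← 0.85·16.039 = 13.633
Arc 5: start y=0.000, vy=13.633 → t=2.779, apex=9.473, x_land=206.142, impact vy=-13.633
  bounce: vy ← 0.85·13.633 = 11.588

1 4.630 34.765 50.093
2 4.526 25.118 99.063
3 3.847 18.148 140.687
4 3.270 13.112 176.068
5 2.779 9.473 206.142
final: 206.142 11.588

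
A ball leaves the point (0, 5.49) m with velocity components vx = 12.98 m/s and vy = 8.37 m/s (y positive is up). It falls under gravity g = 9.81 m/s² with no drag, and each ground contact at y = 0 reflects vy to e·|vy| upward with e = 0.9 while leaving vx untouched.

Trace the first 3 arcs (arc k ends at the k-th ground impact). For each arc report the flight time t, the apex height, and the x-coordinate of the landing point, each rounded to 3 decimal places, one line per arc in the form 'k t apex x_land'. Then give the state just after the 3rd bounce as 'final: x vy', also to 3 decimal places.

Arc 1: start y=5.490, vy=8.370 → t=2.212, apex=9.061, x_land=28.716, impact vy=-13.333
  bounce: vy ← 0.9·13.333 = 12.000
Arc 2: start y=0.000, vy=12.000 → t=2.446, apex=7.339, x_land=60.471, impact vy=-12.000
  bounce: vy ← 0.9·12.000 = 10.800
Arc 3: start y=0.000, vy=10.800 → t=2.202, apex=5.945, x_land=89.050, impact vy=-10.800
  bounce: vy ← 0.9·10.800 = 9.720

1 2.212 9.061 28.716
2 2.446 7.339 60.471
3 2.202 5.945 89.050
final: 89.050 9.720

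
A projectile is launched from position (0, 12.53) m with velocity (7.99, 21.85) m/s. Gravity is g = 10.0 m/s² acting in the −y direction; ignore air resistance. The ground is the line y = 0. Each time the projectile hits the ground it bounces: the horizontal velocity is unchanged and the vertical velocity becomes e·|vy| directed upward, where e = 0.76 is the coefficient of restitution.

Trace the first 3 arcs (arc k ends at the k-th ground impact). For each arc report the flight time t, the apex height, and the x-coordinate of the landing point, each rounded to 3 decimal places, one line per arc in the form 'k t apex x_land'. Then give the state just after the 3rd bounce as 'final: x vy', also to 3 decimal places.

1 4.883 36.401 39.017
2 4.101 21.025 71.786
3 3.117 12.144 96.690
final: 96.690 11.844

Arc 1: start y=12.530, vy=21.850 → t=4.883, apex=36.401, x_land=39.017, impact vy=-26.982
  bounce: vy ← 0.76·26.982 = 20.506
Arc 2: start y=0.000, vy=20.506 → t=4.101, apex=21.025, x_land=71.786, impact vy=-20.506
  bounce: vy ← 0.76·20.506 = 15.585
Arc 3: start y=0.000, vy=15.585 → t=3.117, apex=12.144, x_land=96.690, impact vy=-15.585
  bounce: vy ← 0.76·15.585 = 11.844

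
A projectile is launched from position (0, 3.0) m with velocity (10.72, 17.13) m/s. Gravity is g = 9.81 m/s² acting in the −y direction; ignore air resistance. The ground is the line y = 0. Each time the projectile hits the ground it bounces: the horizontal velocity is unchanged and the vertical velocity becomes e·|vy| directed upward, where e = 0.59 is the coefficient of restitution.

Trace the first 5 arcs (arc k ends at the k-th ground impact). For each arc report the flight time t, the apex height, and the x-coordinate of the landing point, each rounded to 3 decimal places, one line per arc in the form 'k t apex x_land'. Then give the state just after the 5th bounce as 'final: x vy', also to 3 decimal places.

1 3.659 17.956 39.230
2 2.258 6.250 63.432
3 1.332 2.176 77.712
4 0.786 0.757 86.137
5 0.464 0.264 91.107
final: 91.107 1.342

Arc 1: start y=3.000, vy=17.130 → t=3.659, apex=17.956, x_land=39.230, impact vy=-18.770
  bounce: vy ← 0.59·18.770 = 11.074
Arc 2: start y=0.000, vy=11.074 → t=2.258, apex=6.250, x_land=63.432, impact vy=-11.074
  bounce: vy ← 0.59·11.074 = 6.534
Arc 3: start y=0.000, vy=6.534 → t=1.332, apex=2.176, x_land=77.712, impact vy=-6.534
  bounce: vy ← 0.59·6.534 = 3.855
Arc 4: start y=0.000, vy=3.855 → t=0.786, apex=0.757, x_land=86.137, impact vy=-3.855
  bounce: vy ← 0.59·3.855 = 2.274
Arc 5: start y=0.000, vy=2.274 → t=0.464, apex=0.264, x_land=91.107, impact vy=-2.274
  bounce: vy ← 0.59·2.274 = 1.342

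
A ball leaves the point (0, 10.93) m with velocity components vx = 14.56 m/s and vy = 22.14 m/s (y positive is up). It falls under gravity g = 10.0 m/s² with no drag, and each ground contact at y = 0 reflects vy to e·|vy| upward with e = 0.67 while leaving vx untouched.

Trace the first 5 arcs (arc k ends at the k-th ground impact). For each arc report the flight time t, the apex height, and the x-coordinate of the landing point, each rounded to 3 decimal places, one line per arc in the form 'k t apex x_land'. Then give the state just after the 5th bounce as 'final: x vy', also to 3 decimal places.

1 4.876 35.439 70.999
2 3.567 15.909 122.941
3 2.390 7.141 157.743
4 1.601 3.206 181.059
5 1.073 1.439 196.682
final: 196.682 3.594

Arc 1: start y=10.930, vy=22.140 → t=4.876, apex=35.439, x_land=70.999, impact vy=-26.623
  bounce: vy ← 0.67·26.623 = 17.837
Arc 2: start y=0.000, vy=17.837 → t=3.567, apex=15.909, x_land=122.941, impact vy=-17.837
  bounce: vy ← 0.67·17.837 = 11.951
Arc 3: start y=0.000, vy=11.951 → t=2.390, apex=7.141, x_land=157.743, impact vy=-11.951
  bounce: vy ← 0.67·11.951 = 8.007
Arc 4: start y=0.000, vy=8.007 → t=1.601, apex=3.206, x_land=181.059, impact vy=-8.007
  bounce: vy ← 0.67·8.007 = 5.365
Arc 5: start y=0.000, vy=5.365 → t=1.073, apex=1.439, x_land=196.682, impact vy=-5.365
  bounce: vy ← 0.67·5.365 = 3.594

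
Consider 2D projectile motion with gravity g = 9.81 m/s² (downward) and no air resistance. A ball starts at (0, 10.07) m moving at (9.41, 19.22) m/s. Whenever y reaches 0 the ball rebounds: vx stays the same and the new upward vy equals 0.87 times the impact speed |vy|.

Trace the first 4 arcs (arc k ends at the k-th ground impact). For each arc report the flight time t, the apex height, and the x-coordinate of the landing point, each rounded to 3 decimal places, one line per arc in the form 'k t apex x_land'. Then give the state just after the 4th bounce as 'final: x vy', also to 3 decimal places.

1 4.386 28.898 41.277
2 4.223 21.873 81.019
3 3.674 16.556 115.595
4 3.197 12.531 145.676
final: 145.676 13.641

Arc 1: start y=10.070, vy=19.220 → t=4.386, apex=28.898, x_land=41.277, impact vy=-23.811
  bounce: vy ← 0.87·23.811 = 20.716
Arc 2: start y=0.000, vy=20.716 → t=4.223, apex=21.873, x_land=81.019, impact vy=-20.716
  bounce: vy ← 0.87·20.716 = 18.023
Arc 3: start y=0.000, vy=18.023 → t=3.674, apex=16.556, x_land=115.595, impact vy=-18.023
  bounce: vy ← 0.87·18.023 = 15.680
Arc 4: start y=0.000, vy=15.680 → t=3.197, apex=12.531, x_land=145.676, impact vy=-15.680
  bounce: vy ← 0.87·15.680 = 13.641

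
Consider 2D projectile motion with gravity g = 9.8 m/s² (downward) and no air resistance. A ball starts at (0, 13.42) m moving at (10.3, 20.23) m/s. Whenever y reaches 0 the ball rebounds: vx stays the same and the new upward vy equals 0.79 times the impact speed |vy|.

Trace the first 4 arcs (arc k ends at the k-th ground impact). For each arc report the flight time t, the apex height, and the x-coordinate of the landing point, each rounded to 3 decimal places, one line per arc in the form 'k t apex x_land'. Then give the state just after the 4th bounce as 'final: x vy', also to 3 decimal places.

1 4.710 34.300 48.513
2 4.180 21.407 91.571
3 3.302 13.360 125.586
4 2.609 8.338 152.458
final: 152.458 10.099

Arc 1: start y=13.420, vy=20.230 → t=4.710, apex=34.300, x_land=48.513, impact vy=-25.928
  bounce: vy ← 0.79·25.928 = 20.483
Arc 2: start y=0.000, vy=20.483 → t=4.180, apex=21.407, x_land=91.571, impact vy=-20.483
  bounce: vy ← 0.79·20.483 = 16.182
Arc 3: start y=0.000, vy=16.182 → t=3.302, apex=13.360, x_land=125.586, impact vy=-16.182
  bounce: vy ← 0.79·16.182 = 12.784
Arc 4: start y=0.000, vy=12.784 → t=2.609, apex=8.338, x_land=152.458, impact vy=-12.784
  bounce: vy ← 0.79·12.784 = 10.099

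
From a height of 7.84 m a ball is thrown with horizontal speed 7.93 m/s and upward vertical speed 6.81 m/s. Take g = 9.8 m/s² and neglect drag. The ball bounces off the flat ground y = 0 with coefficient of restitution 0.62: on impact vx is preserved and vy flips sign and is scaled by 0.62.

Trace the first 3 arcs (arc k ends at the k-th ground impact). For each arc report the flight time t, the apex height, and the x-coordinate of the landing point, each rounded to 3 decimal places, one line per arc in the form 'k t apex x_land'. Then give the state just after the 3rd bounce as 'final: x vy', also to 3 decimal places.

1 2.138 10.206 16.955
2 1.790 3.923 31.147
3 1.110 1.508 39.945
final: 39.945 3.371

Arc 1: start y=7.840, vy=6.810 → t=2.138, apex=10.206, x_land=16.955, impact vy=-14.144
  bounce: vy ← 0.62·14.144 = 8.769
Arc 2: start y=0.000, vy=8.769 → t=1.790, apex=3.923, x_land=31.147, impact vy=-8.769
  bounce: vy ← 0.62·8.769 = 5.437
Arc 3: start y=0.000, vy=5.437 → t=1.110, apex=1.508, x_land=39.945, impact vy=-5.437
  bounce: vy ← 0.62·5.437 = 3.371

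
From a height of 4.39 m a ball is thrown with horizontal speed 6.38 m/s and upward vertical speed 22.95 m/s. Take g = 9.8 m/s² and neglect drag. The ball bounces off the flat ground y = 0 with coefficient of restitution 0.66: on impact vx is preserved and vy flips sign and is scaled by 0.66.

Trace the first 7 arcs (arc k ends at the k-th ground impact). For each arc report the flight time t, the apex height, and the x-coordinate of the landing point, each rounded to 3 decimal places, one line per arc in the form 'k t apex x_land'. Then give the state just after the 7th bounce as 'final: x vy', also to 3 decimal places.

Arc 1: start y=4.390, vy=22.950 → t=4.868, apex=31.263, x_land=31.056, impact vy=-24.754
  bounce: vy ← 0.66·24.754 = 16.337
Arc 2: start y=0.000, vy=16.337 → t=3.334, apex=13.618, x_land=52.328, impact vy=-16.337
  bounce: vy ← 0.66·16.337 = 10.783
Arc 3: start y=0.000, vy=10.783 → t=2.201, apex=5.932, x_land=66.368, impact vy=-10.783
  bounce: vy ← 0.66·10.783 = 7.117
Arc 4: start y=0.000, vy=7.117 → t=1.452, apex=2.584, x_land=75.634, impact vy=-7.117
  bounce: vy ← 0.66·7.117 = 4.697
Arc 5: start y=0.000, vy=4.697 → t=0.959, apex=1.126, x_land=81.749, impact vy=-4.697
  bounce: vy ← 0.66·4.697 = 3.100
Arc 6: start y=0.000, vy=3.100 → t=0.633, apex=0.490, x_land=85.786, impact vy=-3.100
  bounce: vy ← 0.66·3.100 = 2.046
Arc 7: start y=0.000, vy=2.046 → t=0.418, apex=0.214, x_land=88.450, impact vy=-2.046
  bounce: vy ← 0.66·2.046 = 1.350

1 4.868 31.263 31.056
2 3.334 13.618 52.328
3 2.201 5.932 66.368
4 1.452 2.584 75.634
5 0.959 1.126 81.749
6 0.633 0.490 85.786
7 0.418 0.214 88.450
final: 88.450 1.350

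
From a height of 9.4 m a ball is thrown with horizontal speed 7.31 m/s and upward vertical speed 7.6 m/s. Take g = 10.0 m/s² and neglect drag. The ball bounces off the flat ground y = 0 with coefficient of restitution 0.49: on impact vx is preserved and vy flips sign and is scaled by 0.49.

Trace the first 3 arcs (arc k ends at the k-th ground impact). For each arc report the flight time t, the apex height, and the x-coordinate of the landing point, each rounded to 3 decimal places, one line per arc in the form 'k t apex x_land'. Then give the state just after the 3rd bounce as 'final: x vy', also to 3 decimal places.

1 2.328 12.288 17.015
2 1.536 2.950 28.246
3 0.753 0.708 33.749
final: 33.749 1.844

Arc 1: start y=9.400, vy=7.600 → t=2.328, apex=12.288, x_land=17.015, impact vy=-15.677
  bounce: vy ← 0.49·15.677 = 7.682
Arc 2: start y=0.000, vy=7.682 → t=1.536, apex=2.950, x_land=28.246, impact vy=-7.682
  bounce: vy ← 0.49·7.682 = 3.764
Arc 3: start y=0.000, vy=3.764 → t=0.753, apex=0.708, x_land=33.749, impact vy=-3.764
  bounce: vy ← 0.49·3.764 = 1.844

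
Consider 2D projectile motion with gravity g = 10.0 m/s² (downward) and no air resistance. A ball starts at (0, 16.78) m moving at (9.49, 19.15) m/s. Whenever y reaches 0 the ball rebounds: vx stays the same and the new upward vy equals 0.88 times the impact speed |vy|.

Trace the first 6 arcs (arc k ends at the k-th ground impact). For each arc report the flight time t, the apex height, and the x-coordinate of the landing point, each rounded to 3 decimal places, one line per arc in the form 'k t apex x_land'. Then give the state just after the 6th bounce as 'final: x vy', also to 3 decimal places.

1 4.565 35.116 43.323
2 4.664 27.194 87.587
3 4.105 21.059 126.539
4 3.612 16.308 160.817
5 3.179 12.629 190.981
6 2.797 9.780 217.526
final: 217.526 12.307

Arc 1: start y=16.780, vy=19.150 → t=4.565, apex=35.116, x_land=43.323, impact vy=-26.501
  bounce: vy ← 0.88·26.501 = 23.321
Arc 2: start y=0.000, vy=23.321 → t=4.664, apex=27.194, x_land=87.587, impact vy=-23.321
  bounce: vy ← 0.88·23.321 = 20.523
Arc 3: start y=0.000, vy=20.523 → t=4.105, apex=21.059, x_land=126.539, impact vy=-20.523
  bounce: vy ← 0.88·20.523 = 18.060
Arc 4: start y=0.000, vy=18.060 → t=3.612, apex=16.308, x_land=160.817, impact vy=-18.060
  bounce: vy ← 0.88·18.060 = 15.893
Arc 5: start y=0.000, vy=15.893 → t=3.179, apex=12.629, x_land=190.981, impact vy=-15.893
  bounce: vy ← 0.88·15.893 = 13.986
Arc 6: start y=0.000, vy=13.986 → t=2.797, apex=9.780, x_land=217.526, impact vy=-13.986
  bounce: vy ← 0.88·13.986 = 12.307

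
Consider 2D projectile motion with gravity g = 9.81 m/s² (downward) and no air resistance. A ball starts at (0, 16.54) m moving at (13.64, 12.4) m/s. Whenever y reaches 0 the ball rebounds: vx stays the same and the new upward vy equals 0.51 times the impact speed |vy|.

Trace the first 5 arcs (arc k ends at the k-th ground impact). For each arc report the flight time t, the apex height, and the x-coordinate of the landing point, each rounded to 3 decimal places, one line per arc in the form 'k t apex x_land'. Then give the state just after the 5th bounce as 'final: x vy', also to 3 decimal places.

Arc 1: start y=16.540, vy=12.400 → t=3.493, apex=24.377, x_land=47.649, impact vy=-21.869
  bounce: vy ← 0.51·21.869 = 11.153
Arc 2: start y=0.000, vy=11.153 → t=2.274, apex=6.340, x_land=78.665, impact vy=-11.153
  bounce: vy ← 0.51·11.153 = 5.688
Arc 3: start y=0.000, vy=5.688 → t=1.160, apex=1.649, x_land=94.483, impact vy=-5.688
  bounce: vy ← 0.51·5.688 = 2.901
Arc 4: start y=0.000, vy=2.901 → t=0.591, apex=0.429, x_land=102.550, impact vy=-2.901
  bounce: vy ← 0.51·2.901 = 1.480
Arc 5: start y=0.000, vy=1.480 → t=0.302, apex=0.112, x_land=106.664, impact vy=-1.480
  bounce: vy ← 0.51·1.480 = 0.755

1 3.493 24.377 47.649
2 2.274 6.340 78.665
3 1.160 1.649 94.483
4 0.591 0.429 102.550
5 0.302 0.112 106.664
final: 106.664 0.755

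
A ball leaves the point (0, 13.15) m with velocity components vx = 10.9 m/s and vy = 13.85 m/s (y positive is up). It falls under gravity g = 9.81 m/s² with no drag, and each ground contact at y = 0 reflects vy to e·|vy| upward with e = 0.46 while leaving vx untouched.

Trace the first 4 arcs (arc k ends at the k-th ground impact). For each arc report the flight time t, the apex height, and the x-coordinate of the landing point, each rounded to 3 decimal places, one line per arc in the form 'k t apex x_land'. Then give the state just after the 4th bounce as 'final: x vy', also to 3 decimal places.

Arc 1: start y=13.150, vy=13.850 → t=3.574, apex=22.927, x_land=38.955, impact vy=-21.209
  bounce: vy ← 0.46·21.209 = 9.756
Arc 2: start y=0.000, vy=9.756 → t=1.989, apex=4.851, x_land=60.635, impact vy=-9.756
  bounce: vy ← 0.46·9.756 = 4.488
Arc 3: start y=0.000, vy=4.488 → t=0.915, apex=1.027, x_land=70.608, impact vy=-4.488
  bounce: vy ← 0.46·4.488 = 2.064
Arc 4: start y=0.000, vy=2.064 → t=0.421, apex=0.217, x_land=75.196, impact vy=-2.064
  bounce: vy ← 0.46·2.064 = 0.950

1 3.574 22.927 38.955
2 1.989 4.851 60.635
3 0.915 1.027 70.608
4 0.421 0.217 75.196
final: 75.196 0.950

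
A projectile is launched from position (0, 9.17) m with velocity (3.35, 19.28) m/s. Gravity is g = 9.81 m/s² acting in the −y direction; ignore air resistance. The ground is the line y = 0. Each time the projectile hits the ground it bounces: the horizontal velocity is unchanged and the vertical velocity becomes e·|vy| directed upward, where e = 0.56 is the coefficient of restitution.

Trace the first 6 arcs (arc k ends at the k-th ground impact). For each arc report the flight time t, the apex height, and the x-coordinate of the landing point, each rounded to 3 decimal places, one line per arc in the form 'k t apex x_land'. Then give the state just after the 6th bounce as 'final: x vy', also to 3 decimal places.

1 4.360 28.116 14.604
2 2.681 8.817 23.587
3 1.502 2.765 28.618
4 0.841 0.867 31.435
5 0.471 0.272 33.012
6 0.264 0.085 33.896
final: 33.896 0.724

Arc 1: start y=9.170, vy=19.280 → t=4.360, apex=28.116, x_land=14.604, impact vy=-23.487
  bounce: vy ← 0.56·23.487 = 13.153
Arc 2: start y=0.000, vy=13.153 → t=2.681, apex=8.817, x_land=23.587, impact vy=-13.153
  bounce: vy ← 0.56·13.153 = 7.365
Arc 3: start y=0.000, vy=7.365 → t=1.502, apex=2.765, x_land=28.618, impact vy=-7.365
  bounce: vy ← 0.56·7.365 = 4.125
Arc 4: start y=0.000, vy=4.125 → t=0.841, apex=0.867, x_land=31.435, impact vy=-4.125
  bounce: vy ← 0.56·4.125 = 2.310
Arc 5: start y=0.000, vy=2.310 → t=0.471, apex=0.272, x_land=33.012, impact vy=-2.310
  bounce: vy ← 0.56·2.310 = 1.293
Arc 6: start y=0.000, vy=1.293 → t=0.264, apex=0.085, x_land=33.896, impact vy=-1.293
  bounce: vy ← 0.56·1.293 = 0.724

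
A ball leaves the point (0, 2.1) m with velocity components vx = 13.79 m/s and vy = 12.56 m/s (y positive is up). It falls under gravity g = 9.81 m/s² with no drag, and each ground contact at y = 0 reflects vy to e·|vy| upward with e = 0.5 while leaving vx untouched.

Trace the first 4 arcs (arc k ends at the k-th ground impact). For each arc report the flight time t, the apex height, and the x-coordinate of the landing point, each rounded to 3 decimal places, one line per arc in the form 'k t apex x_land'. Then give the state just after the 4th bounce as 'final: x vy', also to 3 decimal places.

1 2.718 10.140 37.483
2 1.438 2.535 57.311
3 0.719 0.634 67.225
4 0.359 0.158 72.182
final: 72.182 0.882

Arc 1: start y=2.100, vy=12.560 → t=2.718, apex=10.140, x_land=37.483, impact vy=-14.105
  bounce: vy ← 0.5·14.105 = 7.053
Arc 2: start y=0.000, vy=7.053 → t=1.438, apex=2.535, x_land=57.311, impact vy=-7.053
  bounce: vy ← 0.5·7.053 = 3.526
Arc 3: start y=0.000, vy=3.526 → t=0.719, apex=0.634, x_land=67.225, impact vy=-3.526
  bounce: vy ← 0.5·3.526 = 1.763
Arc 4: start y=0.000, vy=1.763 → t=0.359, apex=0.158, x_land=72.182, impact vy=-1.763
  bounce: vy ← 0.5·1.763 = 0.882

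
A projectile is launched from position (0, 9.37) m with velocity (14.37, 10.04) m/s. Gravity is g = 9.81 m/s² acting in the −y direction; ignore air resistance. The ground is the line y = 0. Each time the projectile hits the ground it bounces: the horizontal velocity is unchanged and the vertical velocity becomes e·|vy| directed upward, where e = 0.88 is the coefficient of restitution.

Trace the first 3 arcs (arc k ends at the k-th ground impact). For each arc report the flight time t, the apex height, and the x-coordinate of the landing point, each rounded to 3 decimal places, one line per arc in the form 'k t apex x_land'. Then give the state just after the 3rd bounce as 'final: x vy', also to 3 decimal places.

Arc 1: start y=9.370, vy=10.040 → t=2.743, apex=14.508, x_land=39.421, impact vy=-16.871
  bounce: vy ← 0.88·16.871 = 14.847
Arc 2: start y=0.000, vy=14.847 → t=3.027, apex=11.235, x_land=82.917, impact vy=-14.847
  bounce: vy ← 0.88·14.847 = 13.065
Arc 3: start y=0.000, vy=13.065 → t=2.664, apex=8.700, x_land=121.193, impact vy=-13.065
  bounce: vy ← 0.88·13.065 = 11.497

1 2.743 14.508 39.421
2 3.027 11.235 82.917
3 2.664 8.700 121.193
final: 121.193 11.497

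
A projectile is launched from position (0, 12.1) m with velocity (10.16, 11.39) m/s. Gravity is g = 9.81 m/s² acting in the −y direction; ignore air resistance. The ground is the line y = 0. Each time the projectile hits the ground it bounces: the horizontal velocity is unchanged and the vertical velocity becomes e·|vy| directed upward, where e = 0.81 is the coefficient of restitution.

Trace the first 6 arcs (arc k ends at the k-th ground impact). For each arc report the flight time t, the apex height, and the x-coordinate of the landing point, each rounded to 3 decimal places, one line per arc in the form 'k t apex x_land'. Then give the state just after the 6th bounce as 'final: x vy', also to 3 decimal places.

Arc 1: start y=12.100, vy=11.390 → t=3.114, apex=18.712, x_land=31.641, impact vy=-19.161
  bounce: vy ← 0.81·19.161 = 15.520
Arc 2: start y=0.000, vy=15.520 → t=3.164, apex=12.277, x_land=63.789, impact vy=-15.520
  bounce: vy ← 0.81·15.520 = 12.571
Arc 3: start y=0.000, vy=12.571 → t=2.563, apex=8.055, x_land=89.828, impact vy=-12.571
  bounce: vy ← 0.81·12.571 = 10.183
Arc 4: start y=0.000, vy=10.183 → t=2.076, apex=5.285, x_land=110.921, impact vy=-10.183
  bounce: vy ← 0.81·10.183 = 8.248
Arc 5: start y=0.000, vy=8.248 → t=1.682, apex=3.467, x_land=128.005, impact vy=-8.248
  bounce: vy ← 0.81·8.248 = 6.681
Arc 6: start y=0.000, vy=6.681 → t=1.362, apex=2.275, x_land=141.844, impact vy=-6.681
  bounce: vy ← 0.81·6.681 = 5.412

1 3.114 18.712 31.641
2 3.164 12.277 63.789
3 2.563 8.055 89.828
4 2.076 5.285 110.921
5 1.682 3.467 128.005
6 1.362 2.275 141.844
final: 141.844 5.412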